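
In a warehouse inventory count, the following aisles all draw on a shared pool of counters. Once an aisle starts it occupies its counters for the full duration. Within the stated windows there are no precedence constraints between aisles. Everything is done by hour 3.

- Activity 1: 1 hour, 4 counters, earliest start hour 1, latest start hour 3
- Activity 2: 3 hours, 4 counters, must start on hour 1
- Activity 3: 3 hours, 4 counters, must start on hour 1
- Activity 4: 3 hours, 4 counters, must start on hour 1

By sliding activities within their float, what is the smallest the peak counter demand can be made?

16

Schedule Activity 1@1, Activity 2@1, Activity 3@1, Activity 4@1: h1:16  h2:12  h3:12 — peak 16.
No arrangement of the 3 feasible schedules does better.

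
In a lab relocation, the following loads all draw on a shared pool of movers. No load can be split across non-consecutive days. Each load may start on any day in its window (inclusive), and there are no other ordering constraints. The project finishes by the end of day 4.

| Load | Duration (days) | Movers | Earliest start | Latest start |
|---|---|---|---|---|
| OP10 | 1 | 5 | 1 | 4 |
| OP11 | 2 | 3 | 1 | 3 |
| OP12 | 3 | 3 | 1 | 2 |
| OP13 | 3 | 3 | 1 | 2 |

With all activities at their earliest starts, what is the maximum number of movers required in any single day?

Early-start schedule: OP10@1, OP11@1, OP12@1, OP13@1.
Load per day: day 1: 14, day 2: 9, day 3: 6, day 4: 0.
Peak is 14.

14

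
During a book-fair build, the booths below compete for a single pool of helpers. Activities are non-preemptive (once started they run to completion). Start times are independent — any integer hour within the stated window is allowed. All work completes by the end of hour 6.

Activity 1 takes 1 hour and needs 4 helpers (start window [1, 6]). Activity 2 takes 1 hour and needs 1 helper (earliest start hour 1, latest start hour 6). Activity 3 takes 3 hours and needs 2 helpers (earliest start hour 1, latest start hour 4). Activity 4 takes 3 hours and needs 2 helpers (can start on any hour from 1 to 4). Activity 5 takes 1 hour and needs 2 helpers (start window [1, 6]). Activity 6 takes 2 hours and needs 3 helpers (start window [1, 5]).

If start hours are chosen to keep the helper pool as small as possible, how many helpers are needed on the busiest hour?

5

Early-start (Activity 1@1, Activity 2@1, Activity 3@1, Activity 4@1, Activity 5@1, Activity 6@1) gives peak 14: h1:14  h2:7  h3:4  h4:0  h5:0  h6:0.
Shift Activity 3→2, Activity 4→2, Activity 5→5, Activity 6→5.
Schedule Activity 1@1, Activity 2@1, Activity 3@2, Activity 4@2, Activity 5@5, Activity 6@5: h1:5  h2:4  h3:4  h4:4  h5:5  h6:3 — peak 5.
Total helper-hours = 25 over 6 hours ⇒ peak ≥ ⌈25/6⌉ = 5, so 5 is optimal.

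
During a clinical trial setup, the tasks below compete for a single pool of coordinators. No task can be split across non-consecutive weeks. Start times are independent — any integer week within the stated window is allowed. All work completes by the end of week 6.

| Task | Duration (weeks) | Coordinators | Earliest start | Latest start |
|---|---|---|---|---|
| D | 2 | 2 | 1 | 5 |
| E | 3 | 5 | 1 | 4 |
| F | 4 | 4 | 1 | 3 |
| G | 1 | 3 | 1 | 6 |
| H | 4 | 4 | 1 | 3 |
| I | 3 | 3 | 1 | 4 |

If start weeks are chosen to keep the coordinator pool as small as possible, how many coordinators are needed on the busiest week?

13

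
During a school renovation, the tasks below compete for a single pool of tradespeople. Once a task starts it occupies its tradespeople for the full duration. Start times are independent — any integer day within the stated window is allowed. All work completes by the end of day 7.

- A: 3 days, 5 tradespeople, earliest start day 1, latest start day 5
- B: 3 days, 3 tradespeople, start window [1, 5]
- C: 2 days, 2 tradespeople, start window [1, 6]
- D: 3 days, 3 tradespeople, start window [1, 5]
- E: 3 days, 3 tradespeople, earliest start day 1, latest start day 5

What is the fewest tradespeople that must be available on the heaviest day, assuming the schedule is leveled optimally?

Early-start (A@1, B@1, C@1, D@1, E@1) gives peak 16: d1:16  d2:16  d3:14  d4:0  d5:0  d6:0  d7:0.
Shift C→4, D→4, E→4.
Schedule A@1, B@1, C@4, D@4, E@4: d1:8  d2:8  d3:8  d4:8  d5:8  d6:6  d7:0 — peak 8.

8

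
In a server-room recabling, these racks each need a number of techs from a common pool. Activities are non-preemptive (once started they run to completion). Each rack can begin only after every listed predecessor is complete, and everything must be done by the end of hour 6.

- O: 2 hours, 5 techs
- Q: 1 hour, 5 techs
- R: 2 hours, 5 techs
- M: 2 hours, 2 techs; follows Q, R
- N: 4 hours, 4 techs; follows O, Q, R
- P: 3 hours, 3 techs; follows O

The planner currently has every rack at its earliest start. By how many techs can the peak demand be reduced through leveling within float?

0

Early-start peak: h1:15  h2:10  h3:9  h4:9  h5:7  h6:4 ⇒ 15.
Leveled (O@1, Q@1, R@1, M@3, N@3, P@3): h1:15  h2:10  h3:9  h4:9  h5:7  h6:4 ⇒ 15.
Reduction 15 − 15 = 0.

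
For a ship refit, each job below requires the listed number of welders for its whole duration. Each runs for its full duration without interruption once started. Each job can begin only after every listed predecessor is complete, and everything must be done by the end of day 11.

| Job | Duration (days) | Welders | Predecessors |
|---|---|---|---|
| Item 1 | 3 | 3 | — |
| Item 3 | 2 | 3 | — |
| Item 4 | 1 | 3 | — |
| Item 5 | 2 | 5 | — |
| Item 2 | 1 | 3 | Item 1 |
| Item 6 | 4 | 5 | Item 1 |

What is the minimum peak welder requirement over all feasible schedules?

Early-start (Item 1@1, Item 3@1, Item 4@1, Item 5@1, Item 2@4, Item 6@4) gives peak 14: d1:14  d2:11  d3:3  d4:8  d5:5  d6:5  d7:5  d8:0  d9:0  d10:0  d11:0.
Shift Item 4→3, Item 5→4, Item 2→6, Item 6→7.
Schedule Item 1@1, Item 3@1, Item 4@3, Item 5@4, Item 2@6, Item 6@7: d1:6  d2:6  d3:6  d4:5  d5:5  d6:3  d7:5  d8:5  d9:5  d10:5  d11:0 — peak 6.

6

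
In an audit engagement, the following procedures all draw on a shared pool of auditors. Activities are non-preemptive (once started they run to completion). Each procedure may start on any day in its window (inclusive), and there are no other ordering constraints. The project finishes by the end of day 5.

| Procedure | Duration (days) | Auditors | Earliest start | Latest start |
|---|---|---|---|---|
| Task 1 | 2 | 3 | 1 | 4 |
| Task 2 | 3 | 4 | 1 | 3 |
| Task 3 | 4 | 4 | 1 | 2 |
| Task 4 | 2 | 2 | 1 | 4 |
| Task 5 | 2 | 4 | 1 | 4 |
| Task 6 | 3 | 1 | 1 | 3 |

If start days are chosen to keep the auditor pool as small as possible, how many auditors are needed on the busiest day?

11

Early-start (Task 1@1, Task 2@1, Task 3@1, Task 4@1, Task 5@1, Task 6@1) gives peak 18: d1:18  d2:18  d3:9  d4:4  d5:0.
Shift Task 4→3, Task 5→4, Task 6→3.
Schedule Task 1@1, Task 2@1, Task 3@1, Task 4@3, Task 5@4, Task 6@3: d1:11  d2:11  d3:11  d4:11  d5:5 — peak 11.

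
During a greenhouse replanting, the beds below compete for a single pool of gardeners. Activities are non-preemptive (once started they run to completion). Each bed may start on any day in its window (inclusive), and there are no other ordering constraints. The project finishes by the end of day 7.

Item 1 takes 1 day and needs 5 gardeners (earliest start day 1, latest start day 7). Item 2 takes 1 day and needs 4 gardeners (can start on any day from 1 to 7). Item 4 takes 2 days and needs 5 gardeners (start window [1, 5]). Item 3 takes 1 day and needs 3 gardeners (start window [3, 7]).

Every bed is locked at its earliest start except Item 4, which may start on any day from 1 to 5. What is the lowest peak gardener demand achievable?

Item 4@1: d1:14  d2:5  d3:3  d4:0  d5:0  d6:0  d7:0 → peak 14
Item 4@2: d1:9  d2:5  d3:8  d4:0  d5:0  d6:0  d7:0 → peak 9
Item 4@3: d1:9  d2:0  d3:8  d4:5  d5:0  d6:0  d7:0 → peak 9
Item 4@4: d1:9  d2:0  d3:3  d4:5  d5:5  d6:0  d7:0 → peak 9
Item 4@5: d1:9  d2:0  d3:3  d4:0  d5:5  d6:5  d7:0 → peak 9
Best is Item 4@2, peak 9.

9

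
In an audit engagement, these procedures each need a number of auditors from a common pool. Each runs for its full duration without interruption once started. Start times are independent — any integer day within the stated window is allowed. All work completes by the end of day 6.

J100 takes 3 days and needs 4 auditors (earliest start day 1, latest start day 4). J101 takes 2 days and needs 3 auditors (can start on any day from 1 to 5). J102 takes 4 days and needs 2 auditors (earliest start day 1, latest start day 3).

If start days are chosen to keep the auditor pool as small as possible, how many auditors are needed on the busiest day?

6

Early-start (J100@1, J101@1, J102@1) gives peak 9: d1:9  d2:9  d3:6  d4:2  d5:0  d6:0.
Shift J101→4.
Schedule J100@1, J101@4, J102@1: d1:6  d2:6  d3:6  d4:5  d5:3  d6:0 — peak 6.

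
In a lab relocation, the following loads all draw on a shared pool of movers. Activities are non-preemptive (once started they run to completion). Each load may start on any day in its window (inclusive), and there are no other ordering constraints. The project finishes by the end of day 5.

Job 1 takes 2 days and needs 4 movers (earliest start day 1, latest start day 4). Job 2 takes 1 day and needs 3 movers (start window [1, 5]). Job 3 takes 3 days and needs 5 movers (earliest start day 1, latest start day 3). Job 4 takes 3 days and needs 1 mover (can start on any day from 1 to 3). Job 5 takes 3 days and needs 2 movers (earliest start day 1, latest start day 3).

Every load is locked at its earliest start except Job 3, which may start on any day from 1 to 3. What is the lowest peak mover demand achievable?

10

Job 3@1: d1:15  d2:12  d3:8  d4:0  d5:0 → peak 15
Job 3@2: d1:10  d2:12  d3:8  d4:5  d5:0 → peak 12
Job 3@3: d1:10  d2:7  d3:8  d4:5  d5:5 → peak 10
Best is Job 3@3, peak 10.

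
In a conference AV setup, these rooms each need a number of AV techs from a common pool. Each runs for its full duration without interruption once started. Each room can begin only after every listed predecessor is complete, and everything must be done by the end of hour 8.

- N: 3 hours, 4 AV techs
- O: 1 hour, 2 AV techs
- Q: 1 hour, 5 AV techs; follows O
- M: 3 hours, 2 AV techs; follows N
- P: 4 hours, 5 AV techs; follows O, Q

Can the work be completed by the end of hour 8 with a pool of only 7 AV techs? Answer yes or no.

yes

Schedule N@1, O@1, Q@4, M@4, P@5: h1:6  h2:4  h3:4  h4:7  h5:7  h6:7  h7:5  h8:5 — peak 7 ≤ 7.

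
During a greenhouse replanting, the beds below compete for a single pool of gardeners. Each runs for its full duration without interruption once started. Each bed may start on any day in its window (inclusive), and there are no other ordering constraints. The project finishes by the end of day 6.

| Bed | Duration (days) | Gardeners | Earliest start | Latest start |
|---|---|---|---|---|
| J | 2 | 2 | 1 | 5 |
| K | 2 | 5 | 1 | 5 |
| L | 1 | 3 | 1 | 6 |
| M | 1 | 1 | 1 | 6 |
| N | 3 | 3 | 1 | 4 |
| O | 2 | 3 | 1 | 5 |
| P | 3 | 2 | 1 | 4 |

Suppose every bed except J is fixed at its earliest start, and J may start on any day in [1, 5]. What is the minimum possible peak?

17

J@1: d1:19  d2:15  d3:5  d4:0  d5:0  d6:0 → peak 19
J@2: d1:17  d2:15  d3:7  d4:0  d5:0  d6:0 → peak 17
J@3: d1:17  d2:13  d3:7  d4:2  d5:0  d6:0 → peak 17
J@4: d1:17  d2:13  d3:5  d4:2  d5:2  d6:0 → peak 17
J@5: d1:17  d2:13  d3:5  d4:0  d5:2  d6:2 → peak 17
Best is J@2, peak 17.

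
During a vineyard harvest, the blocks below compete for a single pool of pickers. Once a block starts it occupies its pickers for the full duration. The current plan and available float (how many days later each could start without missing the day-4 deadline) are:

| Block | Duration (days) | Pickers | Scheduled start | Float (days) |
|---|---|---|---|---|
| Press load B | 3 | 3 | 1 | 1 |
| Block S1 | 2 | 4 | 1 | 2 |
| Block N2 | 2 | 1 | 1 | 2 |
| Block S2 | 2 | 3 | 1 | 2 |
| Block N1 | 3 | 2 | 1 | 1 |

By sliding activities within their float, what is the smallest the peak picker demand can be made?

Early-start (Press load B@1, Block S1@1, Block N2@1, Block S2@1, Block N1@1) gives peak 13: d1:13  d2:13  d3:5  d4:0.
Shift Block N2→3, Block S2→3.
Schedule Press load B@1, Block S1@1, Block N2@3, Block S2@3, Block N1@1: d1:9  d2:9  d3:9  d4:4 — peak 9.

9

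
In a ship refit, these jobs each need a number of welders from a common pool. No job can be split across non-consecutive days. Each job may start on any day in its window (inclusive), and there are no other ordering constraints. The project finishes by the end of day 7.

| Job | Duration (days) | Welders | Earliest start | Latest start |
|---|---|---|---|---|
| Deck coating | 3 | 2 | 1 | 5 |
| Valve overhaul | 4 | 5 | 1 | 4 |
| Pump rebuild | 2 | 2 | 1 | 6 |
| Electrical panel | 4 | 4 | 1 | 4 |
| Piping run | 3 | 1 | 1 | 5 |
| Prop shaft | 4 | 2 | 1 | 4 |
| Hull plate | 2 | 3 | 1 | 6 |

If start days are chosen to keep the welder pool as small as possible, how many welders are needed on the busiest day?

Early-start (Deck coating@1, Valve overhaul@1, Pump rebuild@1, Electrical panel@1, Piping run@1, Prop shaft@1, Hull plate@1) gives peak 19: d1:19  d2:19  d3:14  d4:11  d5:0  d6:0  d7:0.
Shift Electrical panel→3, Piping run→5, Prop shaft→4, Hull plate→5.
Schedule Deck coating@1, Valve overhaul@1, Pump rebuild@1, Electrical panel@3, Piping run@5, Prop shaft@4, Hull plate@5: d1:9  d2:9  d3:11  d4:11  d5:10  d6:10  d7:3 — peak 11.

11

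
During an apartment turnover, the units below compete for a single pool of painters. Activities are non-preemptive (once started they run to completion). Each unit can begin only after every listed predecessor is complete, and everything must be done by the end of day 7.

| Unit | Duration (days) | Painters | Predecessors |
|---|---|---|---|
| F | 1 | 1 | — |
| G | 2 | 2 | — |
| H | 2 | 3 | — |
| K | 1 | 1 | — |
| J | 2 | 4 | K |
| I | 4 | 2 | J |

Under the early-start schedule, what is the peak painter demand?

Early-start schedule: F@1, G@1, H@1, K@1, J@2, I@4.
Load per day: day 1: 7, day 2: 9, day 3: 4, day 4: 2, day 5: 2, day 6: 2, day 7: 2.
Peak is 9.

9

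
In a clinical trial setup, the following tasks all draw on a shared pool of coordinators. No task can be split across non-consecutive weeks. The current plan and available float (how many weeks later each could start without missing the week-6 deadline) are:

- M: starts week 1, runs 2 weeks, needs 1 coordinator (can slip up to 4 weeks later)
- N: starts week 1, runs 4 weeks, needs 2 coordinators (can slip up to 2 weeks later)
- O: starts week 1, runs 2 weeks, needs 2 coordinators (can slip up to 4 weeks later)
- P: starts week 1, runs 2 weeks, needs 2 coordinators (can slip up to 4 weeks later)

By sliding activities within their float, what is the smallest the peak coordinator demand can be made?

4

Early-start (M@1, N@1, O@1, P@1) gives peak 7: w1:7  w2:7  w3:2  w4:2  w5:0  w6:0.
Shift O→3, P→5.
Schedule M@1, N@1, O@3, P@5: w1:3  w2:3  w3:4  w4:4  w5:2  w6:2 — peak 4.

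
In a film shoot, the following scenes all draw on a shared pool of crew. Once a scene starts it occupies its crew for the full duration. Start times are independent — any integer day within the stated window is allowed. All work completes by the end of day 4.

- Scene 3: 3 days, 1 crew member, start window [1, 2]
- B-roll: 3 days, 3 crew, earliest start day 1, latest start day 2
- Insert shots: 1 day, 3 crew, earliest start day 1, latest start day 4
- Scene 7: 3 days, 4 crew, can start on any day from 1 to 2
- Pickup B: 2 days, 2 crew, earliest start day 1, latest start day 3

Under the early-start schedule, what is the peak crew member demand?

Early-start schedule: Scene 3@1, B-roll@1, Insert shots@1, Scene 7@1, Pickup B@1.
Load per day: day 1: 13, day 2: 10, day 3: 8, day 4: 0.
Peak is 13.

13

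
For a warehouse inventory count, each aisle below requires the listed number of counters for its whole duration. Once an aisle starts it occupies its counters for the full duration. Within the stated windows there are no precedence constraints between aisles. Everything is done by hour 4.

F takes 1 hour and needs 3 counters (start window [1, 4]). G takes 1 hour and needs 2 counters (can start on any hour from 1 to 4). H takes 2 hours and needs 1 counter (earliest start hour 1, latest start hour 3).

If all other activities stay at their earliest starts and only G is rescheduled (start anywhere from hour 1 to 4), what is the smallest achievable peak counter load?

G@1: h1:6  h2:1  h3:0  h4:0 → peak 6
G@2: h1:4  h2:3  h3:0  h4:0 → peak 4
G@3: h1:4  h2:1  h3:2  h4:0 → peak 4
G@4: h1:4  h2:1  h3:0  h4:2 → peak 4
Best is G@2, peak 4.

4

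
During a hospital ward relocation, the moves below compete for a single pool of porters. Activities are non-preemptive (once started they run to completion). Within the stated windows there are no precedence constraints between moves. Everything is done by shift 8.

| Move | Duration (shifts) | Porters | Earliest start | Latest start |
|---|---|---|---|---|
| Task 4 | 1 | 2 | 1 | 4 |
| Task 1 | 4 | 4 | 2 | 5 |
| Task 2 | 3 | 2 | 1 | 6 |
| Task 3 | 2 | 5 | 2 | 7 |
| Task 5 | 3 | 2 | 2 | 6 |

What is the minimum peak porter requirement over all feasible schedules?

Early-start (Task 4@1, Task 1@2, Task 2@1, Task 3@2, Task 5@2) gives peak 13: s1:4  s2:13  s3:13  s4:6  s5:4  s6:0  s7:0  s8:0.
Shift Task 3→7, Task 5→4.
Schedule Task 4@1, Task 1@2, Task 2@1, Task 3@7, Task 5@4: s1:4  s2:6  s3:6  s4:6  s5:6  s6:2  s7:5  s8:5 — peak 6.

6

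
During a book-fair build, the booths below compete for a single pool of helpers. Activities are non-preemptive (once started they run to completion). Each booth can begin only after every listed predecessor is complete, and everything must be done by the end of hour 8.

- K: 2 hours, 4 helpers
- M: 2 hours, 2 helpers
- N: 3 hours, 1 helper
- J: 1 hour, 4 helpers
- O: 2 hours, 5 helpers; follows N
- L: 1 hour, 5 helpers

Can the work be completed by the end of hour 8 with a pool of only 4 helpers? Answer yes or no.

Total helper-hours = 34; over 8 hours the average is 34/8 > 4, so some hour must exceed 4.

no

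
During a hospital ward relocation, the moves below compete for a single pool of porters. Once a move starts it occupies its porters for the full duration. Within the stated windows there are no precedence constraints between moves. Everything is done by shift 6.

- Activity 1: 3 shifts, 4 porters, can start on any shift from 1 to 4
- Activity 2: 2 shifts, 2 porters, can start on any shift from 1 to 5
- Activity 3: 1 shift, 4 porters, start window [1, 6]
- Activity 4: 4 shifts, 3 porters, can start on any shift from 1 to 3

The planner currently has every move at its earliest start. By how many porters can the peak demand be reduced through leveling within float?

6

Early-start peak: s1:13  s2:9  s3:7  s4:3  s5:0  s6:0 ⇒ 13.
Leveled (Activity 1@1, Activity 2@1, Activity 3@4, Activity 4@3): s1:6  s2:6  s3:7  s4:7  s5:3  s6:3 ⇒ 7.
Reduction 13 − 7 = 6.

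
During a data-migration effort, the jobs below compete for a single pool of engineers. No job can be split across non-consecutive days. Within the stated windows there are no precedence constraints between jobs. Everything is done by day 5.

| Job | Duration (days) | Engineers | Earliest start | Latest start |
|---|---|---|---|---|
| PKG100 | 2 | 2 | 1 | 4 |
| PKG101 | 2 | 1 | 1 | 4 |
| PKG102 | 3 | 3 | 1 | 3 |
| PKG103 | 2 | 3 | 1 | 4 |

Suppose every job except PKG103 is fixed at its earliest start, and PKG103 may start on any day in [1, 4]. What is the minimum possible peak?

6

PKG103@1: d1:9  d2:9  d3:3  d4:0  d5:0 → peak 9
PKG103@2: d1:6  d2:9  d3:6  d4:0  d5:0 → peak 9
PKG103@3: d1:6  d2:6  d3:6  d4:3  d5:0 → peak 6
PKG103@4: d1:6  d2:6  d3:3  d4:3  d5:3 → peak 6
Best is PKG103@3, peak 6.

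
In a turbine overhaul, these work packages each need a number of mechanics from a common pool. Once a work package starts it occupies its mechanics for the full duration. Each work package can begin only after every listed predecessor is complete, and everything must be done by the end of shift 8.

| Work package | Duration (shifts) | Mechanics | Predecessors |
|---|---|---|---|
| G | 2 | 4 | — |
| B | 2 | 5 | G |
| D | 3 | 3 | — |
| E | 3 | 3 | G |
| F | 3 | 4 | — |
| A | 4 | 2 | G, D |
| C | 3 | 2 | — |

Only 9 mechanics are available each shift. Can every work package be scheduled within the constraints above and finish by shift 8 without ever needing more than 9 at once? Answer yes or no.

yes

Schedule G@1, B@4, D@1, E@6, F@6, A@4, C@1: s1:9  s2:9  s3:5  s4:7  s5:7  s6:9  s7:9  s8:7 — peak 9 ≤ 9.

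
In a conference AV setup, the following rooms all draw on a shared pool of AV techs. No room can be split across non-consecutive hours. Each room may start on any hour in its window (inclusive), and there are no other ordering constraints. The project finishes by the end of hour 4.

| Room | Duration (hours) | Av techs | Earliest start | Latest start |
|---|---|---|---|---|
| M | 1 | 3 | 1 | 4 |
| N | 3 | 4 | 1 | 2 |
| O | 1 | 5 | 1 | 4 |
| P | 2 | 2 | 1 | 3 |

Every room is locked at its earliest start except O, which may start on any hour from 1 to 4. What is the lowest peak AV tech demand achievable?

9

O@1: h1:14  h2:6  h3:4  h4:0 → peak 14
O@2: h1:9  h2:11  h3:4  h4:0 → peak 11
O@3: h1:9  h2:6  h3:9  h4:0 → peak 9
O@4: h1:9  h2:6  h3:4  h4:5 → peak 9
Best is O@3, peak 9.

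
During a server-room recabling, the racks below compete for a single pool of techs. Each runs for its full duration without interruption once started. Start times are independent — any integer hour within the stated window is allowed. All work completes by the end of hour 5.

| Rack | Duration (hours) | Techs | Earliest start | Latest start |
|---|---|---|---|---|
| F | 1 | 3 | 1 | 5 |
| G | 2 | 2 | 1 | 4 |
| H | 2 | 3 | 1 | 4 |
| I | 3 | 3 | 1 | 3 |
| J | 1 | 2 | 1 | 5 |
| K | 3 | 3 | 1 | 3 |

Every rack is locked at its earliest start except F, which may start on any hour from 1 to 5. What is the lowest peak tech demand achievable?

13

F@1: h1:16  h2:11  h3:6  h4:0  h5:0 → peak 16
F@2: h1:13  h2:14  h3:6  h4:0  h5:0 → peak 14
F@3: h1:13  h2:11  h3:9  h4:0  h5:0 → peak 13
F@4: h1:13  h2:11  h3:6  h4:3  h5:0 → peak 13
F@5: h1:13  h2:11  h3:6  h4:0  h5:3 → peak 13
Best is F@3, peak 13.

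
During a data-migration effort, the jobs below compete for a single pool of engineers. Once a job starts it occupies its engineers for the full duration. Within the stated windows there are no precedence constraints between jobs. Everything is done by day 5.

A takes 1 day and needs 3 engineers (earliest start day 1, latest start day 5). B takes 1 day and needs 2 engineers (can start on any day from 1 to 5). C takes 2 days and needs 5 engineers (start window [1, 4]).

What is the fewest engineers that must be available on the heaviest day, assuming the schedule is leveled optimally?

5

Early-start (A@1, B@1, C@1) gives peak 10: d1:10  d2:5  d3:0  d4:0  d5:0.
Shift C→2.
Schedule A@1, B@1, C@2: d1:5  d2:5  d3:5  d4:0  d5:0 — peak 5.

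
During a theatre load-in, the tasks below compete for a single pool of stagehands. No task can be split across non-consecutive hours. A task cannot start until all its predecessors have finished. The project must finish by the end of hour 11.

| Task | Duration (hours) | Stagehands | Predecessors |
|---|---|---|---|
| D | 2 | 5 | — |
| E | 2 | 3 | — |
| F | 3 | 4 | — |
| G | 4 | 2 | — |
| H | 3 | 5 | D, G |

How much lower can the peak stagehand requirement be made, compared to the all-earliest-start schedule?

Early-start peak: h1:14  h2:14  h3:6  h4:2  h5:5  h6:5  h7:5  h8:0  h9:0  h10:0  h11:0 ⇒ 14.
Leveled (D@1, E@3, F@5, G@3, H@8): h1:5  h2:5  h3:5  h4:5  h5:6  h6:6  h7:4  h8:5  h9:5  h10:5  h11:0 ⇒ 6.
Reduction 14 − 6 = 8.

8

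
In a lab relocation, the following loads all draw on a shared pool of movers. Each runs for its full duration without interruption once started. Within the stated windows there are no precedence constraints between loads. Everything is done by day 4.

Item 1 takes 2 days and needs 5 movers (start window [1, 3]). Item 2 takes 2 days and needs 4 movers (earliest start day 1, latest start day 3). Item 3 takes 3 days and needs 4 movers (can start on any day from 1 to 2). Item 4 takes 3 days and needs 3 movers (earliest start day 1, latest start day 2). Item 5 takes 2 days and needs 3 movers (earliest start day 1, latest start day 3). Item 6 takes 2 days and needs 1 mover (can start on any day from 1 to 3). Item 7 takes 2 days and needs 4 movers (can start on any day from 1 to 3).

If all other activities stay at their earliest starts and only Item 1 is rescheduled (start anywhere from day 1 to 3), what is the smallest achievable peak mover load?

Item 1@1: d1:24  d2:24  d3:7  d4:0 → peak 24
Item 1@2: d1:19  d2:24  d3:12  d4:0 → peak 24
Item 1@3: d1:19  d2:19  d3:12  d4:5 → peak 19
Best is Item 1@3, peak 19.

19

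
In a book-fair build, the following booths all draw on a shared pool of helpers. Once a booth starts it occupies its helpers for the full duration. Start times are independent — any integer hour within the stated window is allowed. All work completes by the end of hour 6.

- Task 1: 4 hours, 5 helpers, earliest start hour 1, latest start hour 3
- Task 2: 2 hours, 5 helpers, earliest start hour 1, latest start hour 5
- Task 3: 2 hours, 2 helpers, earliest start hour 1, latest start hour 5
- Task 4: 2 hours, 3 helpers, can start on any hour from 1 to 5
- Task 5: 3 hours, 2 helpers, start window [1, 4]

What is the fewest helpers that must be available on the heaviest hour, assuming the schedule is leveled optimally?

Early-start (Task 1@1, Task 2@1, Task 3@1, Task 4@1, Task 5@1) gives peak 17: h1:17  h2:17  h3:7  h4:5  h5:0  h6:0.
Shift Task 2→5, Task 4→4.
Schedule Task 1@1, Task 2@5, Task 3@1, Task 4@4, Task 5@1: h1:9  h2:9  h3:7  h4:8  h5:8  h6:5 — peak 9.

9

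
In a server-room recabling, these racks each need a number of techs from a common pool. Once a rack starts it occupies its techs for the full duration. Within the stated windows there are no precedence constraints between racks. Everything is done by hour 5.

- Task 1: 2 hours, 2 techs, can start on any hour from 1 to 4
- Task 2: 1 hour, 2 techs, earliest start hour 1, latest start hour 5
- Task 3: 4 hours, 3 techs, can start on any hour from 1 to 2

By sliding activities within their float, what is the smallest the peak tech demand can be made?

Early-start (Task 1@1, Task 2@1, Task 3@1) gives peak 7: h1:7  h2:5  h3:3  h4:3  h5:0.
Shift Task 3→2.
Schedule Task 1@1, Task 2@1, Task 3@2: h1:4  h2:5  h3:3  h4:3  h5:3 — peak 5.

5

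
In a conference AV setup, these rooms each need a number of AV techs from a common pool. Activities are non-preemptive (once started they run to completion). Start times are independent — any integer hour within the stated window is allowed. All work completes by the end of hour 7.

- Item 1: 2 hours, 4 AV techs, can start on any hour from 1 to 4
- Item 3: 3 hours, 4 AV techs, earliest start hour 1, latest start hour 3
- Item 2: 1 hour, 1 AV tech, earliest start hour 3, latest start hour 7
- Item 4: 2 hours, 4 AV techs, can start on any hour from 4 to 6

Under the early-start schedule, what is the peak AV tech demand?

8

Early-start schedule: Item 1@1, Item 3@1, Item 2@3, Item 4@4.
Load per hour: hour 1: 8, hour 2: 8, hour 3: 5, hour 4: 4, hour 5: 4, hour 6: 0, hour 7: 0.
Peak is 8.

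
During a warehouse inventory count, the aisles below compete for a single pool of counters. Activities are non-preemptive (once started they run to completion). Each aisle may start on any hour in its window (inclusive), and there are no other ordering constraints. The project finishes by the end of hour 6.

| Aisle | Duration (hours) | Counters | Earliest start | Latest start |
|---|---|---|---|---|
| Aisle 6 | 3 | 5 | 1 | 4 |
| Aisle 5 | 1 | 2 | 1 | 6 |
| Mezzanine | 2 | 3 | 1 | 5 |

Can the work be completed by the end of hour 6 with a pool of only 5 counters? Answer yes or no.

Schedule Aisle 6@1, Aisle 5@4, Mezzanine@4: h1:5  h2:5  h3:5  h4:5  h5:3  h6:0 — peak 5 ≤ 5.

yes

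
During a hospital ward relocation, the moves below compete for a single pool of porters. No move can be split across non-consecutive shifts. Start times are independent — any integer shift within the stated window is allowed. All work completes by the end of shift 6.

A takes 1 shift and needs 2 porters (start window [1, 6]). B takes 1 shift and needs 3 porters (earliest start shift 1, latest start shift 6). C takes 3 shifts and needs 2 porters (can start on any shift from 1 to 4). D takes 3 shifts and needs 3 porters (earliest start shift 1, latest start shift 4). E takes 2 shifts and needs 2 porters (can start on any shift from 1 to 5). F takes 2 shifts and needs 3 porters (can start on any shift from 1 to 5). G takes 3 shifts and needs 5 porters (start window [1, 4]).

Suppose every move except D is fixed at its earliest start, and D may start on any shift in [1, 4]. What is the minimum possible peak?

D@1: s1:20  s2:15  s3:10  s4:0  s5:0  s6:0 → peak 20
D@2: s1:17  s2:15  s3:10  s4:3  s5:0  s6:0 → peak 17
D@3: s1:17  s2:12  s3:10  s4:3  s5:3  s6:0 → peak 17
D@4: s1:17  s2:12  s3:7  s4:3  s5:3  s6:3 → peak 17
Best is D@2, peak 17.

17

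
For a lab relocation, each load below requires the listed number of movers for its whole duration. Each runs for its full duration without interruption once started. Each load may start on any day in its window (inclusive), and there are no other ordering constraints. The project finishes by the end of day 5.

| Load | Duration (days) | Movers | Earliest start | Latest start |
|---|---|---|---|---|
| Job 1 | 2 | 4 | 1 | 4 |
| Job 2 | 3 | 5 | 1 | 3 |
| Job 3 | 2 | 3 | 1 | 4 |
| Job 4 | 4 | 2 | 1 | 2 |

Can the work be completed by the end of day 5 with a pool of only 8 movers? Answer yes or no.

no

The minimum achievable peak is 9; 8 < 9, so no feasible schedule stays within the cap.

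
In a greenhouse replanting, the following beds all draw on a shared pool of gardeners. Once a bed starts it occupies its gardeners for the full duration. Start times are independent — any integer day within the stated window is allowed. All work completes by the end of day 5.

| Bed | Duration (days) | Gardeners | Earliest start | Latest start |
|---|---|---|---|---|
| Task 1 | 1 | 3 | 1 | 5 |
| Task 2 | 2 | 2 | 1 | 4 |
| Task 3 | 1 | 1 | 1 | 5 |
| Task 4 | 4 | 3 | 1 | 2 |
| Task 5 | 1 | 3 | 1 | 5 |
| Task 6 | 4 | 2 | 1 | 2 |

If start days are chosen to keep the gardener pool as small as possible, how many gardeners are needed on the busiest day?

7

Early-start (Task 1@1, Task 2@1, Task 3@1, Task 4@1, Task 5@1, Task 6@1) gives peak 14: d1:14  d2:7  d3:5  d4:5  d5:0.
Shift Task 3→3, Task 4→2, Task 5→5.
Schedule Task 1@1, Task 2@1, Task 3@3, Task 4@2, Task 5@5, Task 6@1: d1:7  d2:7  d3:6  d4:5  d5:6 — peak 7.
Total gardener-days = 31 over 5 days ⇒ peak ≥ ⌈31/5⌉ = 7, so 7 is optimal.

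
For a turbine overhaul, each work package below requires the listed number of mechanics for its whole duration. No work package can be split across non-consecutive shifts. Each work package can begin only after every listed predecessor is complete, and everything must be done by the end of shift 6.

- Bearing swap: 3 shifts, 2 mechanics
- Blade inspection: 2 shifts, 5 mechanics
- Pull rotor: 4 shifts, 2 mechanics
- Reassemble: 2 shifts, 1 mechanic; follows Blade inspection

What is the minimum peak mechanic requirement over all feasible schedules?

5

Early-start (Bearing swap@1, Blade inspection@1, Pull rotor@1, Reassemble@3) gives peak 9: s1:9  s2:9  s3:5  s4:3  s5:0  s6:0.
Shift Bearing swap→3, Pull rotor→3.
Schedule Bearing swap@3, Blade inspection@1, Pull rotor@3, Reassemble@3: s1:5  s2:5  s3:5  s4:5  s5:4  s6:2 — peak 5.
Total mechanic-shifts = 26 over 6 shifts ⇒ peak ≥ ⌈26/6⌉ = 5, so 5 is optimal.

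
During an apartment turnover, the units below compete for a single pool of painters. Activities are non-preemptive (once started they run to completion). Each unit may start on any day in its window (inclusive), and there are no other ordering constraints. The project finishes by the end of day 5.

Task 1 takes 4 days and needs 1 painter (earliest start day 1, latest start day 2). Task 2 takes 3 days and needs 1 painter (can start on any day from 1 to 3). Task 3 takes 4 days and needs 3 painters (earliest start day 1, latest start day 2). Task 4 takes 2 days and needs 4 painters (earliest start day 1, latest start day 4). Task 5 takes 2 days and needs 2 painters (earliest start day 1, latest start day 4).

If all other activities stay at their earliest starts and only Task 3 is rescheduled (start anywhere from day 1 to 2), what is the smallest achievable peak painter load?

11

Task 3@1: d1:11  d2:11  d3:5  d4:4  d5:0 → peak 11
Task 3@2: d1:8  d2:11  d3:5  d4:4  d5:3 → peak 11
Best is Task 3@1, peak 11.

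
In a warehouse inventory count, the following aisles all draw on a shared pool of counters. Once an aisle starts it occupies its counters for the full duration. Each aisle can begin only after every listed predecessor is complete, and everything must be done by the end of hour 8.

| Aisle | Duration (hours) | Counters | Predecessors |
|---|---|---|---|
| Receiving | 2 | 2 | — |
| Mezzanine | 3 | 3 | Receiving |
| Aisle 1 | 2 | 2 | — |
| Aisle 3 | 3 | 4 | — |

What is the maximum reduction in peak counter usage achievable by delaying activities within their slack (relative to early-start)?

Early-start peak: h1:8  h2:8  h3:7  h4:3  h5:3  h6:0  h7:0  h8:0 ⇒ 8.
Leveled (Receiving@1, Mezzanine@3, Aisle 1@1, Aisle 3@6): h1:4  h2:4  h3:3  h4:3  h5:3  h6:4  h7:4  h8:4 ⇒ 4.
Reduction 8 − 4 = 4.

4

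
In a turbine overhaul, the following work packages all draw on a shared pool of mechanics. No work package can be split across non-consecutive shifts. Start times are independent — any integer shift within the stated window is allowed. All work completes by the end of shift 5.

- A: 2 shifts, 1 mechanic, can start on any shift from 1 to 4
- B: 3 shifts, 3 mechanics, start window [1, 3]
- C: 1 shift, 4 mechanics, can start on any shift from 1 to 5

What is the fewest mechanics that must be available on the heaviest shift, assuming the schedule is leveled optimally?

4

Early-start (A@1, B@1, C@1) gives peak 8: s1:8  s2:4  s3:3  s4:0  s5:0.
Shift C→4.
Schedule A@1, B@1, C@4: s1:4  s2:4  s3:3  s4:4  s5:0 — peak 4.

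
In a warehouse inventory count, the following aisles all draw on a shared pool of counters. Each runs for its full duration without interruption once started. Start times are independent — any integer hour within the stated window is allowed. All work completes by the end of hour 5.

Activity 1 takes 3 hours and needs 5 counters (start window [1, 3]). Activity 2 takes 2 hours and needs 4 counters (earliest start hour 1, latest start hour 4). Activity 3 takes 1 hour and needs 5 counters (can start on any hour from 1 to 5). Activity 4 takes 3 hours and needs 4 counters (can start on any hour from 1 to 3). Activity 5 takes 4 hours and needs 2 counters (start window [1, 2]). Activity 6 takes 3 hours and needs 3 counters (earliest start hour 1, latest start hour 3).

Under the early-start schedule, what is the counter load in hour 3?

14

At early start, hour 3 has: Activity 1, Activity 4, Activity 5, Activity 6.
Demand: 5 + 4 + 2 + 3 = 14.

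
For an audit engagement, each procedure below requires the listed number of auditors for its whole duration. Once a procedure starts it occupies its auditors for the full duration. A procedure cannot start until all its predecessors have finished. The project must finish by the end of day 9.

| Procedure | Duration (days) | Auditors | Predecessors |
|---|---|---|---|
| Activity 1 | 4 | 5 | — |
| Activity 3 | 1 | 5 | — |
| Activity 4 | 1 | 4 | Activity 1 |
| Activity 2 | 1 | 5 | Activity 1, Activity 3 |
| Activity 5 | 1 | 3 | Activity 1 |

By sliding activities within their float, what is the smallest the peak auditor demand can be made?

Early-start (Activity 1@1, Activity 3@1, Activity 4@5, Activity 2@5, Activity 5@5) gives peak 12: d1:10  d2:5  d3:5  d4:5  d5:12  d6:0  d7:0  d8:0  d9:0.
Shift Activity 3→5, Activity 4→6, Activity 2→7, Activity 5→8.
Schedule Activity 1@1, Activity 3@5, Activity 4@6, Activity 2@7, Activity 5@8: d1:5  d2:5  d3:5  d4:5  d5:5  d6:4  d7:5  d8:3  d9:0 — peak 5.
Total auditor-days = 37 over 9 days ⇒ peak ≥ ⌈37/9⌉ = 5, so 5 is optimal.

5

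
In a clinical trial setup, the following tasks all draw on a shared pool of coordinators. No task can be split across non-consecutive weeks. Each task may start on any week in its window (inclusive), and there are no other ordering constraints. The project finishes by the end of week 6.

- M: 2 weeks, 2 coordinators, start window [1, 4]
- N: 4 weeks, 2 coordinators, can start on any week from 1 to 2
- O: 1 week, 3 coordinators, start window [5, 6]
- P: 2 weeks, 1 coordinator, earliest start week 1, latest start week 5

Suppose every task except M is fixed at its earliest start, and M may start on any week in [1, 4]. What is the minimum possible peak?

4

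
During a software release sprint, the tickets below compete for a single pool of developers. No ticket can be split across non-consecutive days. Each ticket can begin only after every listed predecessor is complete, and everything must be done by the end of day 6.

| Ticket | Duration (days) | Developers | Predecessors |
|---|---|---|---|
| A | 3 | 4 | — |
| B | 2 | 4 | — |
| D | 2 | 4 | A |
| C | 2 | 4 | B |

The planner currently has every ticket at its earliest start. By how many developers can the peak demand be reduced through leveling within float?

0

Early-start peak: d1:8  d2:8  d3:8  d4:8  d5:4  d6:0 ⇒ 8.
Leveled (A@1, B@1, D@4, C@3): d1:8  d2:8  d3:8  d4:8  d5:4  d6:0 ⇒ 8.
Reduction 8 − 8 = 0.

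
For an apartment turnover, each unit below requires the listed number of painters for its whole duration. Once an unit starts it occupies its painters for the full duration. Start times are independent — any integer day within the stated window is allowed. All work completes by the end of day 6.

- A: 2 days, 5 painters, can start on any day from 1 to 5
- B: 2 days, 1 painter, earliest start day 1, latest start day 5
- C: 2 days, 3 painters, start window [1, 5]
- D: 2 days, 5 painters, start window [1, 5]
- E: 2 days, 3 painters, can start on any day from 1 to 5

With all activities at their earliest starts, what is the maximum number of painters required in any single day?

17

Early-start schedule: A@1, B@1, C@1, D@1, E@1.
Load per day: day 1: 17, day 2: 17, day 3: 0, day 4: 0, day 5: 0, day 6: 0.
Peak is 17.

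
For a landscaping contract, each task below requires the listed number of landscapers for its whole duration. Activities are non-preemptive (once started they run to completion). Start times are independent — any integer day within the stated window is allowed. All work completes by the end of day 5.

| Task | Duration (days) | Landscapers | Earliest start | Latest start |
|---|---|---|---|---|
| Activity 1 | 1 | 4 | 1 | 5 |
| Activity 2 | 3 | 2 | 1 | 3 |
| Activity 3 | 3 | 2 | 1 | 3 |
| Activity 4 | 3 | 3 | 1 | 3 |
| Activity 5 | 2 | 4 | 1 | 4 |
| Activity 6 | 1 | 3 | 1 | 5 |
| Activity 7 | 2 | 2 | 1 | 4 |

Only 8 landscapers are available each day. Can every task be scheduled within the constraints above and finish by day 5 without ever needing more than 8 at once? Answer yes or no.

The minimum achievable peak is 9; 8 < 9, so no feasible schedule stays within the cap.

no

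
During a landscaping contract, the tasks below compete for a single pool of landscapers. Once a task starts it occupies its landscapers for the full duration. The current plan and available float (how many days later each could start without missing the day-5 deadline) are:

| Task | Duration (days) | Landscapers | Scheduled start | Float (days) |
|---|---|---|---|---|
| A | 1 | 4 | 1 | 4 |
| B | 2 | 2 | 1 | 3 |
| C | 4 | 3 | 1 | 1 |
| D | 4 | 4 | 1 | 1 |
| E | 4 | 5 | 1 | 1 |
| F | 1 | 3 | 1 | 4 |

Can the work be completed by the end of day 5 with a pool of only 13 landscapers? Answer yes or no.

no

The minimum achievable peak is 14; 13 < 14, so no feasible schedule stays within the cap.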